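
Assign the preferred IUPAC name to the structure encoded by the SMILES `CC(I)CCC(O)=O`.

The longest chain bearing the –COOH group is 5 carbons long (pentane).
A carboxylic acid (terminal –COOH) is the principal characteristic group, giving the suffix -oic acid.
Choose the numbering such that the carboxylic acid carbon is C-1 by definition.
With this numbering: an iodo group at C-4.
Assembling the pieces gives 4-iodopentanoic acid.

4-iodopentanoic acid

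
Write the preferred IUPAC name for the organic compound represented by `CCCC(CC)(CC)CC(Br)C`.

The longest carbon chain is 7 atoms: the parent is heptane.
Number the chain so that the substituent locant set {2,4,4} is lower than {4,4,6} at the first point of difference.
This places a bromo group at C-2; two ethyl groups at C-4.
Prefixes are listed alphabetically: bromo, ethyl.
Putting it together: 2-bromo-4,4-diethylheptane.

2-bromo-4,4-diethylheptane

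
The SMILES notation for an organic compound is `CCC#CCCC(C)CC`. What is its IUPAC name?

The longest chain bearing the multiple bond is 9 carbons long (nonane).
The chain contains a C≡C triple bond, so the unsaturation ending is -yne.
Number the chain so that numbering from this end puts the triple bond at C-3 rather than C-6.
With this numbering: the triple bond between C-3 and C-4; a methyl group at C-7.
Assembling the pieces gives 7-methylnon-3-yne.

7-methylnon-3-yne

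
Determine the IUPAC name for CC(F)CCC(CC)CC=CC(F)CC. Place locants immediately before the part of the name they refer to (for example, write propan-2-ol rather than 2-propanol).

The longest chain bearing the multiple bond is 11 carbons long (undecane).
There is one C=C double bond, indicated by the ending -ene.
Choose the numbering such that numbering from this end puts the double bond at C-4 rather than C-7.
With this numbering: the double bond between C-4 and C-5; an ethyl group at C-7; fluoro groups at C-3 and C-10.
Prefixes are listed alphabetically: ethyl, fluoro.
Assembling the pieces gives 7-ethyl-3,10-difluoroundec-4-ene.

7-ethyl-3,10-difluoroundec-4-ene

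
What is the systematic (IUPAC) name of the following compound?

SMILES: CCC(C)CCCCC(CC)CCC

The longest carbon chain is 11 atoms: the parent is undecane.
The numbering direction is chosen so that the substituent locant set {3,8} is lower than {4,9} at the first point of difference.
This places an ethyl group at C-8; a methyl group at C-3.
Prefixes are listed alphabetically: ethyl, methyl.
The name is 8-ethyl-3-methylundecane.

8-ethyl-3-methylundecane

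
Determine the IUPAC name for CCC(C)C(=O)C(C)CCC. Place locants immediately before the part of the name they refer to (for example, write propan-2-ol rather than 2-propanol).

3,5-dimethyloctan-4-one

The longest carbon chain that includes the carbonyl has 8 carbons, so the parent hydride is octane.
The principal characteristic group is a ketone (C=O on an internal carbon), named with the suffix -one.
Number the chain so that numbering from this end puts the carbonyl group at C-4 rather than C-5.
That gives the carbonyl at C-4; methyl groups at C-3 and C-5.
The name is 3,5-dimethyloctan-4-one.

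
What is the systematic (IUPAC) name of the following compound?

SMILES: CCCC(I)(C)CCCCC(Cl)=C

2-chloro-7-iodo-7-methyldec-1-ene

Counting along the main chain through the multiple bond gives 10 carbons: the parent is decane.
There is one C=C double bond, indicated by the ending -ene.
Choose the numbering such that numbering from this end puts the double bond at C-1 rather than C-9.
With this numbering: the double bond between C-1 and C-2; a chloro group at C-2; an iodo group at C-7; a methyl group at C-7.
Substituent prefixes are cited in alphabetical order (multiplying prefixes like di-/tri- are ignored for ordering).
Assembling the pieces gives 2-chloro-7-iodo-7-methyldec-1-ene.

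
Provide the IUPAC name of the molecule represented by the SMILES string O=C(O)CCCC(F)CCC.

5-fluorooctanoic acid

The longest chain bearing the –COOH group is 8 carbons long (octane).
A carboxylic acid (terminal –COOH) is the principal characteristic group, giving the suffix -oic acid.
Number the chain so that the carboxylic acid carbon is C-1 by definition.
This places a fluoro group at C-5.
Putting it together: 5-fluorooctanoic acid.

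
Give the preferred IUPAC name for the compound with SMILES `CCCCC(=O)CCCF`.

1-fluorooctan-4-one

The longest carbon chain that includes the carbonyl has 8 carbons, so the parent hydride is octane.
A ketone (C=O on an internal carbon) is the principal characteristic group, giving the suffix -one.
Number the chain so that numbering from this end puts the carbonyl group at C-4 rather than C-5.
With this numbering: the carbonyl at C-4; a fluoro group at C-1.
Assembling the pieces gives 1-fluorooctan-4-one.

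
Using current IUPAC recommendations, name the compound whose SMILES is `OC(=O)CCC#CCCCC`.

The longest chain bearing the –COOH group and the multiple bond is 9 carbons long (nonane).
The principal characteristic group is a carboxylic acid (terminal –COOH), named with the suffix -oic acid.
A C≡C triple bond in the chain gives the infix -yne-.
The numbering direction is chosen so that the carboxylic acid carbon is C-1 by definition.
That gives the triple bond between C-4 and C-5.
The name is non-4-ynoic acid.

non-4-ynoic acid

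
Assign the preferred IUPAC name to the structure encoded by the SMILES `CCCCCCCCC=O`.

The longest chain bearing the –CHO group is 9 carbons long (nonane).
The highest-priority functional group is an aldehyde (terminal –CHO), so the name ends in -al.
Number the chain so that the aldehyde carbon is C-1 by definition.
Putting it together: nonanal.

nonanal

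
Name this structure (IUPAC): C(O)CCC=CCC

The longest chain bearing the –OH group and the multiple bond is 7 carbons long (heptane).
The highest-priority functional group is an alcohol (–OH), so the name ends in -ol.
There is one C=C double bond, indicated by the ending -ene.
Choose the numbering such that numbering from this end puts the hydroxyl group at C-1 rather than C-7.
With this numbering: the hydroxyl at C-1; the double bond between C-4 and C-5.
Putting it together: hept-4-en-1-ol.

hept-4-en-1-ol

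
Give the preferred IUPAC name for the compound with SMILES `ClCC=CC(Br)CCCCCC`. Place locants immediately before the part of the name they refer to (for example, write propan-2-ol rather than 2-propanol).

Counting along the main chain through the multiple bond gives 10 carbons: the parent is decane.
There is one C=C double bond, indicated by the ending -ene.
The numbering direction is chosen so that numbering from this end puts the double bond at C-2 rather than C-8.
That gives the double bond between C-2 and C-3; a bromo group at C-4; a chloro group at C-1.
Prefixes are listed alphabetically: bromo, chloro.
Putting it together: 4-bromo-1-chlorodec-2-ene.

4-bromo-1-chlorodec-2-ene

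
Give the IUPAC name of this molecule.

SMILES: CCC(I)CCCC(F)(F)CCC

The parent chain contains 10 carbons (decane).
Choose the numbering such that the substituent locant set {3,7,7} is lower than {4,4,8} at the first point of difference.
That gives two fluoro groups at C-7; an iodo group at C-3.
Substituent prefixes are cited in alphabetical order (multiplying prefixes like di-/tri- are ignored for ordering).
The name is 7,7-difluoro-3-iododecane.

7,7-difluoro-3-iododecane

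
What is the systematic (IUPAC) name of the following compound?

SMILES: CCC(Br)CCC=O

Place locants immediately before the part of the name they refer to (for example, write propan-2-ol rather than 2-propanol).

4-bromohexanal

The longest carbon chain that includes the –CHO group has 6 carbons, so the parent hydride is hexane.
The principal characteristic group is an aldehyde (terminal –CHO), named with the suffix -al.
Number the chain so that the aldehyde carbon is C-1 by definition.
That gives a bromo group at C-4.
The name is 4-bromohexanal.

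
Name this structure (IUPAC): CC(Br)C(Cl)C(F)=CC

Counting along the main chain through the multiple bond gives 6 carbons: the parent is hexane.
The chain contains a C=C double bond, so the unsaturation ending is -ene.
Number the chain so that numbering from this end puts the double bond at C-2 rather than C-4.
With this numbering: the double bond between C-2 and C-3; a bromo group at C-5; a chloro group at C-4; a fluoro group at C-3.
Substituent prefixes are cited in alphabetical order (multiplying prefixes like di-/tri- are ignored for ordering).
Putting it together: 5-bromo-4-chloro-3-fluorohex-2-ene.

5-bromo-4-chloro-3-fluorohex-2-ene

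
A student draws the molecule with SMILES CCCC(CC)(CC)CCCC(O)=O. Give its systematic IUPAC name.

5,5-diethyloctanoic acid

The longest chain bearing the –COOH group is 8 carbons long (octane).
The highest-priority functional group is a carboxylic acid (terminal –COOH), so the name ends in -oic acid.
Choose the numbering such that the carboxylic acid carbon is C-1 by definition.
This places two ethyl groups at C-5.
Assembling the pieces gives 5,5-diethyloctanoic acid.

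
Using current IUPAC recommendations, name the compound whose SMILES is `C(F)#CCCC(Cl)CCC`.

5-chloro-1-fluorooct-1-yne

The longest carbon chain that includes the multiple bond has 8 carbons, so the parent hydride is octane.
A C≡C triple bond in the chain gives the infix -yne-.
The numbering direction is chosen so that numbering from this end puts the triple bond at C-1 rather than C-7.
That gives the triple bond between C-1 and C-2; a chloro group at C-5; a fluoro group at C-1.
The substituents are ordered alphabetically, ignoring any di-/tri- multipliers.
Assembling the pieces gives 5-chloro-1-fluorooct-1-yne.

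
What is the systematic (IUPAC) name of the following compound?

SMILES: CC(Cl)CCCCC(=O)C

Counting along the main chain through the carbonyl gives 8 carbons: the parent is octane.
The principal characteristic group is a ketone (C=O on an internal carbon), named with the suffix -one.
Number the chain so that numbering from this end puts the carbonyl group at C-2 rather than C-7.
With this numbering: the carbonyl at C-2; a chloro group at C-7.
Assembling the pieces gives 7-chlorooctan-2-one.

7-chlorooctan-2-one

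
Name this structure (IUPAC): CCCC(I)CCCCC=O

6-iodononanal

The longest chain bearing the –CHO group is 9 carbons long (nonane).
The principal characteristic group is an aldehyde (terminal –CHO), named with the suffix -al.
Number the chain so that the aldehyde carbon is C-1 by definition.
This places an iodo group at C-6.
Putting it together: 6-iodononanal.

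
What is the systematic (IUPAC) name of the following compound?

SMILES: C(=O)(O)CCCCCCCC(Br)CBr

The longest carbon chain that includes the –COOH group has 10 carbons, so the parent hydride is decane.
A carboxylic acid (terminal –COOH) is the principal characteristic group, giving the suffix -oic acid.
The numbering direction is chosen so that the carboxylic acid carbon is C-1 by definition.
With this numbering: bromo groups at C-9 and C-10.
Assembling the pieces gives 9,10-dibromodecanoic acid.

9,10-dibromodecanoic acid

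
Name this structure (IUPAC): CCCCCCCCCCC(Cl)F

1-chloro-1-fluoroundecane

The parent chain contains 11 carbons (undecane).
The numbering direction is chosen so that the substituent locant set {1,1} is lower than {11,11} at the first point of difference.
That gives a chloro group at C-1; a fluoro group at C-1.
The substituents are ordered alphabetically, ignoring any di-/tri- multipliers.
The name is 1-chloro-1-fluoroundecane.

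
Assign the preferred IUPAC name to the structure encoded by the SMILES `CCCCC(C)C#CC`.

The longest chain bearing the multiple bond is 8 carbons long (octane).
A C≡C triple bond in the chain gives the infix -yne-.
Choose the numbering such that numbering from this end puts the triple bond at C-2 rather than C-6.
This places the triple bond between C-2 and C-3; a methyl group at C-4.
The name is 4-methyloct-2-yne.

4-methyloct-2-yne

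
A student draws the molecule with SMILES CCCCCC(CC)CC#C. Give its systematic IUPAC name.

4-ethylnon-1-yne

The longest chain bearing the multiple bond is 9 carbons long (nonane).
The chain contains a C≡C triple bond, so the unsaturation ending is -yne.
Number the chain so that numbering from this end puts the triple bond at C-1 rather than C-8.
That gives the triple bond between C-1 and C-2; an ethyl group at C-4.
Putting it together: 4-ethylnon-1-yne.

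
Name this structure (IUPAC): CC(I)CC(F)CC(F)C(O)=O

2,4-difluoro-6-iodoheptanoic acid

The longest chain bearing the –COOH group is 7 carbons long (heptane).
The principal characteristic group is a carboxylic acid (terminal –COOH), named with the suffix -oic acid.
Number the chain so that the carboxylic acid carbon is C-1 by definition.
This places fluoro groups at C-2 and C-4; an iodo group at C-6.
Substituent prefixes are cited in alphabetical order (multiplying prefixes like di-/tri- are ignored for ordering).
Putting it together: 2,4-difluoro-6-iodoheptanoic acid.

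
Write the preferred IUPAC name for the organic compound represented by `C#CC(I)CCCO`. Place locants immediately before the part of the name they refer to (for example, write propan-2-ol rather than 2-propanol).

4-iodohex-5-yn-1-ol

The longest carbon chain that includes the –OH group and the multiple bond has 6 carbons, so the parent hydride is hexane.
The principal characteristic group is an alcohol (–OH), named with the suffix -ol.
The chain contains a C≡C triple bond, so the unsaturation ending is -yne.
Number the chain so that numbering from this end puts the hydroxyl group at C-1 rather than C-6.
That gives the hydroxyl at C-1; the triple bond between C-5 and C-6; an iodo group at C-4.
The name is 4-iodohex-5-yn-1-ol.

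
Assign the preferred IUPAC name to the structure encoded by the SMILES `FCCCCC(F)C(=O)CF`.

The longest chain bearing the carbonyl is 7 carbons long (heptane).
The principal characteristic group is a ketone (C=O on an internal carbon), named with the suffix -one.
Number the chain so that numbering from this end puts the carbonyl group at C-2 rather than C-6.
This places the carbonyl at C-2; fluoro groups at C-1 and C-3 and C-7.
The name is 1,3,7-trifluoroheptan-2-one.

1,3,7-trifluoroheptan-2-one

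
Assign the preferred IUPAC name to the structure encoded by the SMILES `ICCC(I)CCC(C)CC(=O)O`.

The longest carbon chain that includes the –COOH group has 8 carbons, so the parent hydride is octane.
The principal characteristic group is a carboxylic acid (terminal –COOH), named with the suffix -oic acid.
Choose the numbering such that the carboxylic acid carbon is C-1 by definition.
This places iodo groups at C-6 and C-8; a methyl group at C-3.
Prefixes are listed alphabetically: iodo, methyl.
Assembling the pieces gives 6,8-diiodo-3-methyloctanoic acid.

6,8-diiodo-3-methyloctanoic acid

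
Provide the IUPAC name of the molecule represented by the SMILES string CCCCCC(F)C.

The longest continuous carbon chain has 7 atoms, so the parent hydride is heptane.
Number the chain so that the substituent locant set {2} is lower than {6} at the first point of difference.
That gives a fluoro group at C-2.
The name is 2-fluoroheptane.

2-fluoroheptane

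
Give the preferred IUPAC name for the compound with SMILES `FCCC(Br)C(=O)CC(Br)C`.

3,6-dibromo-1-fluoroheptan-4-one

The longest chain bearing the carbonyl is 7 carbons long (heptane).
A ketone (C=O on an internal carbon) is the principal characteristic group, giving the suffix -one.
The numbering direction is chosen so that the substituent locant set {1,3,6} is lower than {2,5,7} at the first point of difference.
This places the carbonyl at C-4; bromo groups at C-3 and C-6; a fluoro group at C-1.
The substituents are ordered alphabetically, ignoring any di-/tri- multipliers.
The name is 3,6-dibromo-1-fluoroheptan-4-one.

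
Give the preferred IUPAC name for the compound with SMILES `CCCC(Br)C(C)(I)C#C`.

4-bromo-3-iodo-3-methylhept-1-yne

Counting along the main chain through the multiple bond gives 7 carbons: the parent is heptane.
The chain contains a C≡C triple bond, so the unsaturation ending is -yne.
Choose the numbering such that numbering from this end puts the triple bond at C-1 rather than C-6.
This places the triple bond between C-1 and C-2; a bromo group at C-4; an iodo group at C-3; a methyl group at C-3.
The substituents are ordered alphabetically, ignoring any di-/tri- multipliers.
The name is 4-bromo-3-iodo-3-methylhept-1-yne.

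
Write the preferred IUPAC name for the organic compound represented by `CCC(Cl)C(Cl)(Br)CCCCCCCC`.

The longest continuous carbon chain has 12 atoms, so the parent hydride is dodecane.
Number the chain so that the substituent locant set {3,4,4} is lower than {9,9,10} at the first point of difference.
This places a bromo group at C-4; chloro groups at C-3 and C-4.
The substituents are ordered alphabetically, ignoring any di-/tri- multipliers.
The name is 4-bromo-3,4-dichlorododecane.

4-bromo-3,4-dichlorododecane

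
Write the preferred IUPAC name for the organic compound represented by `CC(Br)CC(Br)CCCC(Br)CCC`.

2,4,8-tribromoundecane

The longest carbon chain is 11 atoms: the parent is undecane.
The numbering direction is chosen so that the substituent locant set {2,4,8} is lower than {4,8,10} at the first point of difference.
That gives bromo groups at C-2 and C-4 and C-8.
Assembling the pieces gives 2,4,8-tribromoundecane.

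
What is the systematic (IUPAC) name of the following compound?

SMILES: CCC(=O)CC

pentan-3-one

The longest carbon chain that includes the carbonyl has 5 carbons, so the parent hydride is pentane.
The highest-priority functional group is a ketone (C=O on an internal carbon), so the name ends in -one.
The molecule is symmetric, so either numbering direction gives the same locants.
This places the carbonyl at C-3.
The name is pentan-3-one.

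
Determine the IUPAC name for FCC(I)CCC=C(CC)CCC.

The longest carbon chain that includes the multiple bond has 9 carbons, so the parent hydride is nonane.
The chain contains a C=C double bond, so the unsaturation ending is -ene.
The numbering direction is chosen so that numbering from this end puts the double bond at C-4 rather than C-5.
This places the double bond between C-4 and C-5; an ethyl group at C-4; a fluoro group at C-9; an iodo group at C-8.
The substituents are ordered alphabetically, ignoring any di-/tri- multipliers.
Putting it together: 4-ethyl-9-fluoro-8-iodonon-4-ene.

4-ethyl-9-fluoro-8-iodonon-4-ene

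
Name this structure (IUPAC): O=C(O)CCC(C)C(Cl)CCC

5-chloro-4-methyloctanoic acid

The longest chain bearing the –COOH group is 8 carbons long (octane).
A carboxylic acid (terminal –COOH) is the principal characteristic group, giving the suffix -oic acid.
Number the chain so that the carboxylic acid carbon is C-1 by definition.
That gives a chloro group at C-5; a methyl group at C-4.
Substituent prefixes are cited in alphabetical order (multiplying prefixes like di-/tri- are ignored for ordering).
Assembling the pieces gives 5-chloro-4-methyloctanoic acid.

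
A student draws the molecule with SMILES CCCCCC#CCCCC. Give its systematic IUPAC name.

undec-5-yne

The longest carbon chain that includes the multiple bond has 11 carbons, so the parent hydride is undecane.
There is one C≡C triple bond, indicated by the ending -yne.
Number the chain so that numbering from this end puts the triple bond at C-5 rather than C-6.
That gives the triple bond between C-5 and C-6.
Assembling the pieces gives undec-5-yne.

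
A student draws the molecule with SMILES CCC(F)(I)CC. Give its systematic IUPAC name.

3-fluoro-3-iodopentane

The parent chain contains 5 carbons (pentane).
Numbering from either end gives identical locants here.
This places a fluoro group at C-3; an iodo group at C-3.
The substituents are ordered alphabetically, ignoring any di-/tri- multipliers.
Assembling the pieces gives 3-fluoro-3-iodopentane.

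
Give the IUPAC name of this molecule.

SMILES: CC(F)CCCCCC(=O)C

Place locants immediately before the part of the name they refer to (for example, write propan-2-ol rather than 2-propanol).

8-fluorononan-2-one

The longest carbon chain that includes the carbonyl has 9 carbons, so the parent hydride is nonane.
A ketone (C=O on an internal carbon) is the principal characteristic group, giving the suffix -one.
Choose the numbering such that numbering from this end puts the carbonyl group at C-2 rather than C-8.
This places the carbonyl at C-2; a fluoro group at C-8.
The name is 8-fluorononan-2-one.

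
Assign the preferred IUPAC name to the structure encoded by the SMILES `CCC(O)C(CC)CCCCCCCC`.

4-ethyldodecan-3-ol

Counting along the main chain through the –OH group gives 12 carbons: the parent is dodecane.
The highest-priority functional group is an alcohol (–OH), so the name ends in -ol.
Choose the numbering such that numbering from this end puts the hydroxyl group at C-3 rather than C-10.
This places the hydroxyl at C-3; an ethyl group at C-4.
Putting it together: 4-ethyldodecan-3-ol.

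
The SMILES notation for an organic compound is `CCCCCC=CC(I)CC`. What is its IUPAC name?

The longest chain bearing the multiple bond is 10 carbons long (decane).
There is one C=C double bond, indicated by the ending -ene.
Choose the numbering such that numbering from this end puts the double bond at C-4 rather than C-6.
That gives the double bond between C-4 and C-5; an iodo group at C-3.
The name is 3-iododec-4-ene.

3-iododec-4-ene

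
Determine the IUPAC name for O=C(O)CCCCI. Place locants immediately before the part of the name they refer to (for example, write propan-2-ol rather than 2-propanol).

5-iodopentanoic acid

Counting along the main chain through the –COOH group gives 5 carbons: the parent is pentane.
A carboxylic acid (terminal –COOH) is the principal characteristic group, giving the suffix -oic acid.
Choose the numbering such that the carboxylic acid carbon is C-1 by definition.
With this numbering: an iodo group at C-5.
The name is 5-iodopentanoic acid.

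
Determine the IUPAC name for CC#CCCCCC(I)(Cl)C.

Counting along the main chain through the multiple bond gives 9 carbons: the parent is nonane.
There is one C≡C triple bond, indicated by the ending -yne.
Number the chain so that numbering from this end puts the triple bond at C-2 rather than C-7.
That gives the triple bond between C-2 and C-3; a chloro group at C-8; an iodo group at C-8.
Substituent prefixes are cited in alphabetical order (multiplying prefixes like di-/tri- are ignored for ordering).
Assembling the pieces gives 8-chloro-8-iodonon-2-yne.

8-chloro-8-iodonon-2-yne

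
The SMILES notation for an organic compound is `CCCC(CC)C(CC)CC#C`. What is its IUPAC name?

4,5-diethyloct-1-yne

The longest carbon chain that includes the multiple bond has 8 carbons, so the parent hydride is octane.
There is one C≡C triple bond, indicated by the ending -yne.
Number the chain so that numbering from this end puts the triple bond at C-1 rather than C-7.
This places the triple bond between C-1 and C-2; ethyl groups at C-4 and C-5.
Putting it together: 4,5-diethyloct-1-yne.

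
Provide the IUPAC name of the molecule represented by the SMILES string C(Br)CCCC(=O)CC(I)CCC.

1-bromo-7-iododecan-5-one

Counting along the main chain through the carbonyl gives 10 carbons: the parent is decane.
The principal characteristic group is a ketone (C=O on an internal carbon), named with the suffix -one.
The numbering direction is chosen so that numbering from this end puts the carbonyl group at C-5 rather than C-6.
That gives the carbonyl at C-5; a bromo group at C-1; an iodo group at C-7.
The substituents are ordered alphabetically, ignoring any di-/tri- multipliers.
Assembling the pieces gives 1-bromo-7-iododecan-5-one.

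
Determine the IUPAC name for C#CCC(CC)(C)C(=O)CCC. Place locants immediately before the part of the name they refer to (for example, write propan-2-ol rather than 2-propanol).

5-ethyl-5-methyloct-7-yn-4-one

The longest carbon chain that includes the carbonyl and the multiple bond has 8 carbons, so the parent hydride is octane.
A ketone (C=O on an internal carbon) is the principal characteristic group, giving the suffix -one.
A C≡C triple bond in the chain gives the infix -yne-.
Choose the numbering such that numbering from this end puts the carbonyl group at C-4 rather than C-5.
That gives the carbonyl at C-4; the triple bond between C-7 and C-8; an ethyl group at C-5; a methyl group at C-5.
Prefixes are listed alphabetically: ethyl, methyl.
Putting it together: 5-ethyl-5-methyloct-7-yn-4-one.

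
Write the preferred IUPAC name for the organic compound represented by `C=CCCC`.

pent-1-ene

The longest chain bearing the multiple bond is 5 carbons long (pentane).
There is one C=C double bond, indicated by the ending -ene.
Number the chain so that numbering from this end puts the double bond at C-1 rather than C-4.
This places the double bond between C-1 and C-2.
The name is pent-1-ene.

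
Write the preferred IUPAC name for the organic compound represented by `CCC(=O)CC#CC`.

hept-5-yn-3-one

Counting along the main chain through the carbonyl and the multiple bond gives 7 carbons: the parent is heptane.
The principal characteristic group is a ketone (C=O on an internal carbon), named with the suffix -one.
There is one C≡C triple bond, indicated by the ending -yne.
Number the chain so that numbering from this end puts the carbonyl group at C-3 rather than C-5.
With this numbering: the carbonyl at C-3; the triple bond between C-5 and C-6.
The name is hept-5-yn-3-one.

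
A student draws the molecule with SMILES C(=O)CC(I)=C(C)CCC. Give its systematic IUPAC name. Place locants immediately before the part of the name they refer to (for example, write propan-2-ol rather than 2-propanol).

The longest carbon chain that includes the –CHO group and the multiple bond has 7 carbons, so the parent hydride is heptane.
The highest-priority functional group is an aldehyde (terminal –CHO), so the name ends in -al.
There is one C=C double bond, indicated by the ending -ene.
Number the chain so that the aldehyde carbon is C-1 by definition.
With this numbering: the double bond between C-3 and C-4; an iodo group at C-3; a methyl group at C-4.
Substituent prefixes are cited in alphabetical order (multiplying prefixes like di-/tri- are ignored for ordering).
Putting it together: 3-iodo-4-methylhept-3-enal.

3-iodo-4-methylhept-3-enal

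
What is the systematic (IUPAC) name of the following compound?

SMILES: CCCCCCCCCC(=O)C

The longest carbon chain that includes the carbonyl has 11 carbons, so the parent hydride is undecane.
The principal characteristic group is a ketone (C=O on an internal carbon), named with the suffix -one.
Choose the numbering such that numbering from this end puts the carbonyl group at C-2 rather than C-10.
That gives the carbonyl at C-2.
The name is undecan-2-one.

undecan-2-one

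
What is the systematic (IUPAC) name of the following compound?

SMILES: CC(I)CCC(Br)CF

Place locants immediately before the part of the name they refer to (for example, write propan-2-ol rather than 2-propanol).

2-bromo-1-fluoro-5-iodohexane

The parent chain contains 6 carbons (hexane).
The numbering direction is chosen so that the substituent locant set {1,2,5} is lower than {2,5,6} at the first point of difference.
That gives a bromo group at C-2; a fluoro group at C-1; an iodo group at C-5.
Prefixes are listed alphabetically: bromo, fluoro, iodo.
The name is 2-bromo-1-fluoro-5-iodohexane.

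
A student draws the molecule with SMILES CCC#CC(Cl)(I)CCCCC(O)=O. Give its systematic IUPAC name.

The longest carbon chain that includes the –COOH group and the multiple bond has 10 carbons, so the parent hydride is decane.
A carboxylic acid (terminal –COOH) is the principal characteristic group, giving the suffix -oic acid.
There is one C≡C triple bond, indicated by the ending -yne.
Choose the numbering such that the carboxylic acid carbon is C-1 by definition.
That gives the triple bond between C-7 and C-8; a chloro group at C-6; an iodo group at C-6.
The substituents are ordered alphabetically, ignoring any di-/tri- multipliers.
The name is 6-chloro-6-iododec-7-ynoic acid.

6-chloro-6-iododec-7-ynoic acid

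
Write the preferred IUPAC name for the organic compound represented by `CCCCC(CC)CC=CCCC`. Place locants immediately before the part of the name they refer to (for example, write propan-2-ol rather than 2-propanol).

Counting along the main chain through the multiple bond gives 11 carbons: the parent is undecane.
There is one C=C double bond, indicated by the ending -ene.
The numbering direction is chosen so that numbering from this end puts the double bond at C-4 rather than C-7.
That gives the double bond between C-4 and C-5; an ethyl group at C-7.
Putting it together: 7-ethylundec-4-ene.

7-ethylundec-4-ene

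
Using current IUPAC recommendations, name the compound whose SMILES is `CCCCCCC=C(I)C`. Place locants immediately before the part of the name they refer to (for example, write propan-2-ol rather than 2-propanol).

Counting along the main chain through the multiple bond gives 9 carbons: the parent is nonane.
A C=C double bond in the chain gives the infix -ene-.
Choose the numbering such that numbering from this end puts the double bond at C-2 rather than C-7.
That gives the double bond between C-2 and C-3; an iodo group at C-2.
Putting it together: 2-iodonon-2-ene.

2-iodonon-2-ene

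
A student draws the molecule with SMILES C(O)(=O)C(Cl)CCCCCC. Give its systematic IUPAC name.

The longest carbon chain that includes the –COOH group has 8 carbons, so the parent hydride is octane.
The highest-priority functional group is a carboxylic acid (terminal –COOH), so the name ends in -oic acid.
Choose the numbering such that the carboxylic acid carbon is C-1 by definition.
That gives a chloro group at C-2.
The name is 2-chlorooctanoic acid.

2-chlorooctanoic acid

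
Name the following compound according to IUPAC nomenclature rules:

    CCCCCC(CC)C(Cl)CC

The longest carbon chain is 9 atoms: the parent is nonane.
Choose the numbering such that the substituent locant set {3,4} is lower than {6,7} at the first point of difference.
With this numbering: a chloro group at C-3; an ethyl group at C-4.
The substituents are ordered alphabetically, ignoring any di-/tri- multipliers.
Putting it together: 3-chloro-4-ethylnonane.

3-chloro-4-ethylnonane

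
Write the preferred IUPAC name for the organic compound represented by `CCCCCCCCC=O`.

The longest carbon chain that includes the –CHO group has 9 carbons, so the parent hydride is nonane.
The highest-priority functional group is an aldehyde (terminal –CHO), so the name ends in -al.
Choose the numbering such that the aldehyde carbon is C-1 by definition.
Assembling the pieces gives nonanal.

nonanal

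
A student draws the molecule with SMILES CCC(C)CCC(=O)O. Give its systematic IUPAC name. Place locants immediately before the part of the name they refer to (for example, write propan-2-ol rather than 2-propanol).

The longest carbon chain that includes the –COOH group has 6 carbons, so the parent hydride is hexane.
The highest-priority functional group is a carboxylic acid (terminal –COOH), so the name ends in -oic acid.
Choose the numbering such that the carboxylic acid carbon is C-1 by definition.
With this numbering: a methyl group at C-4.
The name is 4-methylhexanoic acid.

4-methylhexanoic acid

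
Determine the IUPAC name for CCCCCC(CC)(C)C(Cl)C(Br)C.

2-bromo-3-chloro-4-ethyl-4-methylnonane

The longest carbon chain is 9 atoms: the parent is nonane.
The numbering direction is chosen so that the substituent locant set {2,3,4,4} is lower than {6,6,7,8} at the first point of difference.
That gives a bromo group at C-2; a chloro group at C-3; an ethyl group at C-4; a methyl group at C-4.
The substituents are ordered alphabetically, ignoring any di-/tri- multipliers.
Putting it together: 2-bromo-3-chloro-4-ethyl-4-methylnonane.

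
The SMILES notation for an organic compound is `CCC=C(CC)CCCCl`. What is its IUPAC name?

7-chloro-4-ethylhept-3-ene

The longest chain bearing the multiple bond is 7 carbons long (heptane).
The chain contains a C=C double bond, so the unsaturation ending is -ene.
The numbering direction is chosen so that numbering from this end puts the double bond at C-3 rather than C-4.
This places the double bond between C-3 and C-4; a chloro group at C-7; an ethyl group at C-4.
The substituents are ordered alphabetically, ignoring any di-/tri- multipliers.
The name is 7-chloro-4-ethylhept-3-ene.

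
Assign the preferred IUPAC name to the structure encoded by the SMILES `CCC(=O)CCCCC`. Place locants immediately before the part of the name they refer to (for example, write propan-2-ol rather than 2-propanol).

octan-3-one

The longest chain bearing the carbonyl is 8 carbons long (octane).
The highest-priority functional group is a ketone (C=O on an internal carbon), so the name ends in -one.
The numbering direction is chosen so that numbering from this end puts the carbonyl group at C-3 rather than C-6.
That gives the carbonyl at C-3.
Assembling the pieces gives octan-3-one.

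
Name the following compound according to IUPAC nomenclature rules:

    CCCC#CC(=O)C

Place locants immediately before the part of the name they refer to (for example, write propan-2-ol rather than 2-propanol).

Counting along the main chain through the carbonyl and the multiple bond gives 7 carbons: the parent is heptane.
A ketone (C=O on an internal carbon) is the principal characteristic group, giving the suffix -one.
The chain contains a C≡C triple bond, so the unsaturation ending is -yne.
The numbering direction is chosen so that numbering from this end puts the carbonyl group at C-2 rather than C-6.
This places the carbonyl at C-2; the triple bond between C-3 and C-4.
The name is hept-3-yn-2-one.

hept-3-yn-2-one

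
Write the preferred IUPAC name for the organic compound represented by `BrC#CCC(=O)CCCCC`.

The longest carbon chain that includes the carbonyl and the multiple bond has 9 carbons, so the parent hydride is nonane.
The principal characteristic group is a ketone (C=O on an internal carbon), named with the suffix -one.
The chain contains a C≡C triple bond, so the unsaturation ending is -yne.
Choose the numbering such that numbering from this end puts the carbonyl group at C-4 rather than C-6.
This places the carbonyl at C-4; the triple bond between C-1 and C-2; a bromo group at C-1.
Assembling the pieces gives 1-bromonon-1-yn-4-one.

1-bromonon-1-yn-4-one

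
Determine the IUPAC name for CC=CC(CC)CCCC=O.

5-ethyloct-6-enal

The longest carbon chain that includes the –CHO group and the multiple bond has 8 carbons, so the parent hydride is octane.
The principal characteristic group is an aldehyde (terminal –CHO), named with the suffix -al.
The chain contains a C=C double bond, so the unsaturation ending is -ene.
Number the chain so that the aldehyde carbon is C-1 by definition.
This places the double bond between C-6 and C-7; an ethyl group at C-5.
Putting it together: 5-ethyloct-6-enal.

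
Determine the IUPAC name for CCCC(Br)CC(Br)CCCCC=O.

6,8-dibromoundecanal

The longest carbon chain that includes the –CHO group has 11 carbons, so the parent hydride is undecane.
An aldehyde (terminal –CHO) is the principal characteristic group, giving the suffix -al.
The numbering direction is chosen so that the aldehyde carbon is C-1 by definition.
This places bromo groups at C-6 and C-8.
Assembling the pieces gives 6,8-dibromoundecanal.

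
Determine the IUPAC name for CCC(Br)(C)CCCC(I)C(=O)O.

6-bromo-2-iodo-6-methyloctanoic acid

The longest carbon chain that includes the –COOH group has 8 carbons, so the parent hydride is octane.
The principal characteristic group is a carboxylic acid (terminal –COOH), named with the suffix -oic acid.
Number the chain so that the carboxylic acid carbon is C-1 by definition.
With this numbering: a bromo group at C-6; an iodo group at C-2; a methyl group at C-6.
The substituents are ordered alphabetically, ignoring any di-/tri- multipliers.
Assembling the pieces gives 6-bromo-2-iodo-6-methyloctanoic acid.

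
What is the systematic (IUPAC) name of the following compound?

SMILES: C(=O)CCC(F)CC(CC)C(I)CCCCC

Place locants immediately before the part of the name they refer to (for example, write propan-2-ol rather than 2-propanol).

Counting along the main chain through the –CHO group gives 12 carbons: the parent is dodecane.
An aldehyde (terminal –CHO) is the principal characteristic group, giving the suffix -al.
Number the chain so that the aldehyde carbon is C-1 by definition.
This places an ethyl group at C-6; a fluoro group at C-4; an iodo group at C-7.
Prefixes are listed alphabetically: ethyl, fluoro, iodo.
The name is 6-ethyl-4-fluoro-7-iodododecanal.

6-ethyl-4-fluoro-7-iodododecanal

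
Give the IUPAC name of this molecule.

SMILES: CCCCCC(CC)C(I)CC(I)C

5-ethyl-2,4-diiododecane

The parent chain contains 10 carbons (decane).
Number the chain so that the substituent locant set {2,4,5} is lower than {6,7,9} at the first point of difference.
This places an ethyl group at C-5; iodo groups at C-2 and C-4.
Substituent prefixes are cited in alphabetical order (multiplying prefixes like di-/tri- are ignored for ordering).
The name is 5-ethyl-2,4-diiododecane.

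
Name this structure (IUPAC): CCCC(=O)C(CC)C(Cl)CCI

6-chloro-5-ethyl-8-iodooctan-4-one

The longest chain bearing the carbonyl is 8 carbons long (octane).
A ketone (C=O on an internal carbon) is the principal characteristic group, giving the suffix -one.
Number the chain so that numbering from this end puts the carbonyl group at C-4 rather than C-5.
That gives the carbonyl at C-4; a chloro group at C-6; an ethyl group at C-5; an iodo group at C-8.
The substituents are ordered alphabetically, ignoring any di-/tri- multipliers.
Assembling the pieces gives 6-chloro-5-ethyl-8-iodooctan-4-one.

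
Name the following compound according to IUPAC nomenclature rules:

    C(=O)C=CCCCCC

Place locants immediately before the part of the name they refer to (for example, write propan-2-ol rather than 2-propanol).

Counting along the main chain through the –CHO group and the multiple bond gives 8 carbons: the parent is octane.
The highest-priority functional group is an aldehyde (terminal –CHO), so the name ends in -al.
There is one C=C double bond, indicated by the ending -ene.
Number the chain so that the aldehyde carbon is C-1 by definition.
That gives the double bond between C-2 and C-3.
Putting it together: oct-2-enal.

oct-2-enal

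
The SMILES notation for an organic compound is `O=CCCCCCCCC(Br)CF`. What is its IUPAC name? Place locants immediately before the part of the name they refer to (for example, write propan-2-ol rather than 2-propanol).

The longest carbon chain that includes the –CHO group has 10 carbons, so the parent hydride is decane.
The highest-priority functional group is an aldehyde (terminal –CHO), so the name ends in -al.
Number the chain so that the aldehyde carbon is C-1 by definition.
With this numbering: a bromo group at C-9; a fluoro group at C-10.
The substituents are ordered alphabetically, ignoring any di-/tri- multipliers.
Assembling the pieces gives 9-bromo-10-fluorodecanal.

9-bromo-10-fluorodecanal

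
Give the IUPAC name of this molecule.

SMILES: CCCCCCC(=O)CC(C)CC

3-methylundecan-5-one

The longest chain bearing the carbonyl is 11 carbons long (undecane).
The principal characteristic group is a ketone (C=O on an internal carbon), named with the suffix -one.
Number the chain so that numbering from this end puts the carbonyl group at C-5 rather than C-7.
This places the carbonyl at C-5; a methyl group at C-3.
Assembling the pieces gives 3-methylundecan-5-one.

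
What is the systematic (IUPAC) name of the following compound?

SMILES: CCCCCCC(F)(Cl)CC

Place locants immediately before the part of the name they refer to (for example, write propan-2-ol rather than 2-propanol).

3-chloro-3-fluorononane

The parent chain contains 9 carbons (nonane).
Number the chain so that the substituent locant set {3,3} is lower than {7,7} at the first point of difference.
That gives a chloro group at C-3; a fluoro group at C-3.
Prefixes are listed alphabetically: chloro, fluoro.
Assembling the pieces gives 3-chloro-3-fluorononane.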